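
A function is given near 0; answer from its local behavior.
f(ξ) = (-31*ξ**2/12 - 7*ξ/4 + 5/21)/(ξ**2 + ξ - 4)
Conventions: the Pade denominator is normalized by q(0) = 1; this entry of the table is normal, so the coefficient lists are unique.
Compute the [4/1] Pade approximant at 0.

The Pade approximant has numerator coefficients [-5/84, 421153/927024, 237145/463512, -47429/463512, 47429/463512]; denominator coefficients [1, -5875/11036].

Taylor coefficients needed (expand at 0): a_0 = -5/84, a_1 = 71/168, a_2 = 165/224, a_3 = 779/2688, a_4 = 2759/10752, a_5 = 5875/43008.
Write the denominator as Q(ξ) = 1 + q1*ξ. Requiring Q*f - P = O(ξ^6) with deg P <= 4 kills the coefficients of ξ^5..ξ^5 in Q*f:
  ξ^5: a_5 + q1*a_4 = 0, i.e. 5875/43008 + (2759/10752)*q1 = 0.
Solving this linear system: q1 = -5875/11036.
The numerator is Q*f truncated at degree 4: P0 = a_0 = -5/84; P1 = a_1 + q1*a_0 = 421153/927024; P2 = a_2 + q1*a_1 = 237145/463512; P3 = a_3 + q1*a_2 = -47429/463512; P4 = a_4 + q1*a_3 = 47429/463512.


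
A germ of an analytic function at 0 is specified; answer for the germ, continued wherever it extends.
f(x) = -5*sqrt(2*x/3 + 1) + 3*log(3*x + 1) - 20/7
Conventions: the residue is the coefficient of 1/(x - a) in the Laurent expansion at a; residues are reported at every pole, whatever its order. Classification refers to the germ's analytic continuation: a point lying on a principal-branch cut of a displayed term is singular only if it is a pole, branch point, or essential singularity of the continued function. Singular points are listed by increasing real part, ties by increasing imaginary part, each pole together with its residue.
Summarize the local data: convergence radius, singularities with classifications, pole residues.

Radius of convergence at 0: 1/3.
At -3/2: an algebraic (square-root) branch point.
At -1/3: a logarithmic branch point.

Branch term (-5)*sqrt(1 - x/(-3/2)): its argument vanishes at x = -3/2, a square-root branch point, modulus 3/2.
Branch term (3)*log(1 - x/(-1/3)): its argument vanishes at x = -1/3, a logarithmic branch point, modulus 1/3.
The radius of convergence is the smallest modulus among the singular points: 1/3.
List the singular points by increasing real part (a conjugate pair: the negative imaginary part first).


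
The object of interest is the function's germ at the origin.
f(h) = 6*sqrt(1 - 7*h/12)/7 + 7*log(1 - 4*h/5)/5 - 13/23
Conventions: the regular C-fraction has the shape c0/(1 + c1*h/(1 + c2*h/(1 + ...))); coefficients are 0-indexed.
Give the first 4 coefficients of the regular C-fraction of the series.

Taylor coefficients (expand at 0): a_0 = 47/161, a_1 = -137/100, a_2 = -11627/24000, a_3 = -718753/2880000.
c0 = a_0 = 47/161. Peel one level at a time: if S = 1 + c*h/S' with S'(0) = 1, then c is the h-coefficient of S and S' = c*h/(S - 1).
S_1 = c0/f = 1 + (22057/4700)*h + (6278042533/265080000)*h^2 + ...; c1 = 22057/4700.
S_2 = c1*h/(S_1 - 1) = 1 + (-38994053/7726800)*h + (-20583731/360364800)*h^2 + ...; c2 = -38994053/7726800.
S_3 = c2*h/(S_2 - 1) = 1 + (-138205051/12210709168)*h + ...; c3 = -138205051/12210709168.

The regular C-fraction coefficients are [47/161, 22057/4700, -38994053/7726800, -138205051/12210709168].


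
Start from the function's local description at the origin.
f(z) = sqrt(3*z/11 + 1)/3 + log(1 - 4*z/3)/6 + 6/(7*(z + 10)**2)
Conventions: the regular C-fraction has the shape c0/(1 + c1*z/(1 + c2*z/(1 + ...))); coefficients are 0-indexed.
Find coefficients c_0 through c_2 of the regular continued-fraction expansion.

The regular C-fraction coefficients are [359/1050, 30922/59235, -2505701321/1831664670].

Taylor coefficients (expand at 0): a_0 = 359/1050, a_1 = -15461/86625, a_2 = -4316243/28586250.
c0 = a_0 = 359/1050. Peel one level at a time: if S = 1 + c*z/S' with S'(0) = 1, then c is the z-coefficient of S and S' = c*z/(S - 1).
S_1 = c0/f = 1 + (30922/59235)*z + (2505701321/3508785225)*z^2 + ...; c1 = 30922/59235.
S_2 = c1*z/(S_1 - 1) = 1 + (-2505701321/1831664670)*z + ...; c2 = -2505701321/1831664670.


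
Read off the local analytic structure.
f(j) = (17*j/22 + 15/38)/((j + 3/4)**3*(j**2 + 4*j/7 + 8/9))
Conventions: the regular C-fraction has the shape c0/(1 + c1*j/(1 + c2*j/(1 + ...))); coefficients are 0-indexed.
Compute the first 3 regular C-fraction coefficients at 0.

The regular C-fraction coefficients are [20/19, 6203/2310, -5752499/4093980].

Taylor coefficients (expand at 0): a_0 = 20/19, a_1 = -12406/4389, a_2 = 74115/20482.
c0 = a_0 = 20/19. Peel one level at a time: if S = 1 + c*j/S' with S'(0) = 1, then c is the j-coefficient of S and S' = c*j/(S - 1).
S_1 = c0/f = 1 + (6203/2310)*j + (5752499/1524600)*j^2 + ...; c1 = 6203/2310.
S_2 = c1*j/(S_1 - 1) = 1 + (-5752499/4093980)*j + ...; c2 = -5752499/4093980.


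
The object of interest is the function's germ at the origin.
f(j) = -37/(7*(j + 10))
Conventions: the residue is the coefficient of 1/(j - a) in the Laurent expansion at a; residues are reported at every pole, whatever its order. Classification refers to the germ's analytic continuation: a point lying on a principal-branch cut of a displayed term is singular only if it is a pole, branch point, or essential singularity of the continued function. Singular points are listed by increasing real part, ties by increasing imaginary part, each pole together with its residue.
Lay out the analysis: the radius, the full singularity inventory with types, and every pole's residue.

Denominator factor (j + 10): pole of order 1 at -10, modulus 10.
The radius of convergence is the smallest modulus among the singular points: 10.
At the order-1 pole -10 set g(j) = (j - (-10))*f(j) = -37/7.
Simple pole: residue = g(a) at a = -10, which is -37/7.

Radius of convergence at 0: 10.
At -10: a pole of order 1; residue -37/7.


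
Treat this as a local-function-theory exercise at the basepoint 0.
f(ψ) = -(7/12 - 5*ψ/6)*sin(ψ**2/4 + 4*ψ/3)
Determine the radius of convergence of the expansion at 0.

The factor -sin(ψ**2/4 + 4*ψ/3) is entire and contributes no finite singular point.
The polynomial part has no poles.
No finite singular points: the Taylor series at 0 converges everywhere.

The radius of convergence is infinite.


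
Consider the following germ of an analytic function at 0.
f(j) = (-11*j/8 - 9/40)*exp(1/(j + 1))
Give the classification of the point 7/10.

There is no denominator, hence no pole anywhere.
The essential point of exp(1/(j - (-1))) is -1, not 7/10.
So the germ continues analytically to 7/10.

The point is a regular point.


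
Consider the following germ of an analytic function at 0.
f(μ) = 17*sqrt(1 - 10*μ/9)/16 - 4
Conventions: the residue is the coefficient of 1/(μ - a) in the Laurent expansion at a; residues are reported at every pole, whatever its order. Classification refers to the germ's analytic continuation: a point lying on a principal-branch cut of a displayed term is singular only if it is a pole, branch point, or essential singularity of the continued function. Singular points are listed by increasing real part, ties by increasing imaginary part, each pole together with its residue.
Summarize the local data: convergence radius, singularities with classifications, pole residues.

Radius of convergence at 0: 9/10.
At 9/10: an algebraic (square-root) branch point.

Branch term (17/16)*sqrt(1 - μ/(9/10)): its argument vanishes at μ = 9/10, a square-root branch point, modulus 9/10.
The radius of convergence is the smallest modulus among the singular points: 9/10.


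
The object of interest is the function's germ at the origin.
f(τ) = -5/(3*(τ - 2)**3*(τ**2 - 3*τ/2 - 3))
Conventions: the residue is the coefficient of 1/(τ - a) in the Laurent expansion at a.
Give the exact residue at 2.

At the order-3 pole 2 set g(τ) = (τ - (2))^3*f(τ) = -5/(3*(τ**2 - 3*τ/2 - 3)).
Order-3 pole: residue = g''(a)/2; g''(2) = 55/16, so the residue is 55/32.

The residue is 55/32.


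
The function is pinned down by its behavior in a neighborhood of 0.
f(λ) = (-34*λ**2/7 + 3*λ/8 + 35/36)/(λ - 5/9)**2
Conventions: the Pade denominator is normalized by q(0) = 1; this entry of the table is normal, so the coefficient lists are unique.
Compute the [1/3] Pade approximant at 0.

The Pade approximant has numerator coefficients [63/20, 535041/69400]; denominator coefficients [1, -18682/12145, 7803/425075, 707472/2975525].

Taylor coefficients needed (expand at 0): a_0 = 63/20, a_1 = 2511/200, a_2 = 16848/875, a_3 = 8019/280, a_4 = 3562623/87500.
Write the denominator as Q(λ) = 1 + q1*λ + q2*λ^2 + q3*λ^3. Requiring Q*f - P = O(λ^5) with deg P <= 1 kills the coefficients of λ^2..λ^4 in Q*f:
  λ^2: a_2 + q1*a_1 + q2*a_0 = 0, i.e. 16848/875 + (2511/200)*q1 + (63/20)*q2 = 0.
  λ^3: a_3 + q1*a_2 + q2*a_1 + q3*a_0 = 0, i.e. 8019/280 + (16848/875)*q1 + (2511/200)*q2 + (63/20)*q3 = 0.
  λ^4: a_4 + q1*a_3 + q2*a_2 + q3*a_1 = 0, i.e. 3562623/87500 + (8019/280)*q1 + (16848/875)*q2 + (2511/200)*q3 = 0.
Solving this linear system: q1 = -18682/12145, q2 = 7803/425075, q3 = 707472/2975525.
The numerator is Q*f truncated at degree 1: P0 = a_0 = 63/20; P1 = a_1 + q1*a_0 = 535041/69400.


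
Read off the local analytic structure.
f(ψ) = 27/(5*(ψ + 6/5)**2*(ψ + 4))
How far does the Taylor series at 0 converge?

The radius of convergence is 6/5.

Denominator factor (ψ + 6/5)^2: pole of order 2 at -6/5, modulus 6/5.
Denominator factor (ψ + 4): pole of order 1 at -4, modulus 4.
The radius of convergence is the smallest modulus among the singular points: 6/5.


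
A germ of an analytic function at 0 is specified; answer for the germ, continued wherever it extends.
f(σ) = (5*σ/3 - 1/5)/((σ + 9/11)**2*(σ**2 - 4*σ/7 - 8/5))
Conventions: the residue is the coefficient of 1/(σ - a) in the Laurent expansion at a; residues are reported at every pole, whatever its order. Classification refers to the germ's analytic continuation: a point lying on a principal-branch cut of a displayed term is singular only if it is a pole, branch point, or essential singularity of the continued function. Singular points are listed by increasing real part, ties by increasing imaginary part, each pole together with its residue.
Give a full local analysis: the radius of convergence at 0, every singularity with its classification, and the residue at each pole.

Denominator factor (σ + 9/11)^2: pole of order 2 at -9/11, modulus 9/11.
Denominator factor (σ**2 - 4*σ/7 - 8/5): discriminant 1648/245, real irrational roots 2/7 + (2/35)*sqrt(515) and 2/7 - (2/35)*sqrt(515); poles of order 1, moduli 2/7 + (2/35)*sqrt(515) and -2/7 + (2/35)*sqrt(515).
The radius of convergence is the smallest modulus among the singular points: 9/11.
The factor σ**2 - 4*σ/7 - 8/5 splits as (σ - a)(σ - a') with a = 2/7 - (2/35)*sqrt(515), a' = 2/7 + (2/35)*sqrt(515). At the order-1 pole a set g(σ) = (σ - a)*f(σ) = [(5*σ/3 - 1/5)/(σ + 9/11)**2] / (σ - a').
Simple pole: residue = g(a) at a = 2/7 - (2/35)*sqrt(515), which is 227271275/23073126 + (2028887707/4753063956)*sqrt(515).
At the order-2 pole -9/11 set g(σ) = (σ - (-9/11))^2*f(σ) = (5*σ/3 - 1/5)/(σ**2 - 4*σ/7 - 8/5).
Order-2 pole: residue = g'(a); g'(-9/11) = -227271275/11536563, so the residue is -227271275/11536563.
The factor σ**2 - 4*σ/7 - 8/5 splits as (σ - a)(σ - a') with a = 2/7 + (2/35)*sqrt(515), a' = 2/7 - (2/35)*sqrt(515). At the order-1 pole a set g(σ) = (σ - a)*f(σ) = [(5*σ/3 - 1/5)/(σ + 9/11)**2] / (σ - a').
Simple pole: residue = g(a) at a = 2/7 + (2/35)*sqrt(515), which is 227271275/23073126 - (2028887707/4753063956)*sqrt(515).
List the singular points by increasing real part (a conjugate pair: the negative imaginary part first).

Radius of convergence at 0: 9/11.
At 2/7 - (2/35)*sqrt(515): a pole of order 1; residue 227271275/23073126 + (2028887707/4753063956)*sqrt(515).
At -9/11: a pole of order 2; residue -227271275/11536563.
At 2/7 + (2/35)*sqrt(515): a pole of order 1; residue 227271275/23073126 - (2028887707/4753063956)*sqrt(515).


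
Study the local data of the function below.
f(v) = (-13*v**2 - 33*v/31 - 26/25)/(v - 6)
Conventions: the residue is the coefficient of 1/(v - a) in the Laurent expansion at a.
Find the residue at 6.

The residue is -368456/775.

At the order-1 pole 6 set g(v) = (v - (6))*f(v) = -13*v**2 - 33*v/31 - 26/25.
Simple pole: residue = g(a) at a = 6, which is -368456/775.


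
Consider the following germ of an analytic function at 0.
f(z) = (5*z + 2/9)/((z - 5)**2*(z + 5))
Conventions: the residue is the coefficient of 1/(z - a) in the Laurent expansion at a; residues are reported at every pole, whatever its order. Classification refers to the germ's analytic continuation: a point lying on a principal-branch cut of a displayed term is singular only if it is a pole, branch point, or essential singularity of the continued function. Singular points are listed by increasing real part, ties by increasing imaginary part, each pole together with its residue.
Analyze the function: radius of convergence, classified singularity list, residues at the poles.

Radius of convergence at 0: 5.
At -5: a pole of order 1; residue -223/900.
At 5: a pole of order 2; residue 223/900.

Denominator factor (z + 5): pole of order 1 at -5, modulus 5.
Denominator factor (z - 5)^2: pole of order 2 at 5, modulus 5.
The radius of convergence is the smallest modulus among the singular points: 5.
At the order-1 pole -5 set g(z) = (z - (-5))*f(z) = (5*z + 2/9)/(z - 5)**2.
Simple pole: residue = g(a) at a = -5, which is -223/900.
At the order-2 pole 5 set g(z) = (z - (5))^2*f(z) = (5*z + 2/9)/(z + 5).
Order-2 pole: residue = g'(a); g'(5) = 223/900, so the residue is 223/900.
List the singular points by increasing real part (a conjugate pair: the negative imaginary part first).


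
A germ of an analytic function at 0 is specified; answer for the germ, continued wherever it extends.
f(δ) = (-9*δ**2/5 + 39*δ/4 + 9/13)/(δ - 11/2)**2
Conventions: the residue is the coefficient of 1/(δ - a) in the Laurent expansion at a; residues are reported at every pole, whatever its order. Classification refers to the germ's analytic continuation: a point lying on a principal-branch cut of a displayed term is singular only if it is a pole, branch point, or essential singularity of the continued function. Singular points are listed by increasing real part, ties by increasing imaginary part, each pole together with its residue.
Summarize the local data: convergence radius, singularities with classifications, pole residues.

Denominator factor (δ - 11/2)^2: pole of order 2 at 11/2, modulus 11/2.
The radius of convergence is the smallest modulus among the singular points: 11/2.
At the order-2 pole 11/2 set g(δ) = (δ - (11/2))^2*f(δ) = -9*δ**2/5 + 39*δ/4 + 9/13.
Order-2 pole: residue = g'(a); g'(11/2) = -201/20, so the residue is -201/20.

Radius of convergence at 0: 11/2.
At 11/2: a pole of order 2; residue -201/20.


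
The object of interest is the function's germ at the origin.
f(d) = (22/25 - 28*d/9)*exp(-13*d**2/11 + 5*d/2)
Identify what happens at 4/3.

There is no denominator, hence no pole anywhere.
The factor exp(-13*d**2/11 + 5*d/2) is entire.
So the germ continues analytically to 4/3.

The point is a regular point.


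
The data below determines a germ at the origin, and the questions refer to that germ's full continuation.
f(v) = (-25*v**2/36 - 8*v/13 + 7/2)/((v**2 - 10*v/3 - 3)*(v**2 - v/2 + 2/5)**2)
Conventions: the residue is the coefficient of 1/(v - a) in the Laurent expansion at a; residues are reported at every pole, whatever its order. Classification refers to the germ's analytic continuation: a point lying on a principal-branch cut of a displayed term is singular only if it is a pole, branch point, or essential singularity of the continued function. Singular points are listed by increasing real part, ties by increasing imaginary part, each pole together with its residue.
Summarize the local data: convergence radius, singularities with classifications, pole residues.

Radius of convergence at 0: (1/5)*sqrt(10).
At 5/3 - (2/3)*sqrt(13): a pole of order 1; residue -181800/822341 - (2505675/42761732)*sqrt(13).
At (1/4) - ((3/20)*sqrt(15))*i: a pole of order 2; residue (181800/822341) - ((189003500/599486589)*sqrt(15))*i.
At (1/4) + ((3/20)*sqrt(15))*i: a pole of order 2; residue (181800/822341) + ((189003500/599486589)*sqrt(15))*i.
At 5/3 + (2/3)*sqrt(13): a pole of order 1; residue -181800/822341 + (2505675/42761732)*sqrt(13).


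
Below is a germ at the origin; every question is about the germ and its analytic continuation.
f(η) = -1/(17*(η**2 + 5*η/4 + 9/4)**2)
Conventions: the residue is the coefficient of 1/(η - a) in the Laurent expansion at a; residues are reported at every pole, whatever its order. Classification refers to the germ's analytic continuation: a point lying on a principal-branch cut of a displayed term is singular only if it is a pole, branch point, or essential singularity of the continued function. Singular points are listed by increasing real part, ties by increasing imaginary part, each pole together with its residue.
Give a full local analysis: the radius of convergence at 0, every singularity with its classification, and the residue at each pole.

Radius of convergence at 0: 3/2.
At (-5/8) - ((1/8)*sqrt(119))*i: a pole of order 2; residue -((128/240737)*sqrt(119))*i.
At (-5/8) + ((1/8)*sqrt(119))*i: a pole of order 2; residue ((128/240737)*sqrt(119))*i.

Denominator factor (η**2 + 5*η/4 + 9/4)^2: discriminant -119/16, complex-conjugate roots (-5/8) + ((1/8)*sqrt(119))*i and (-5/8) - ((1/8)*sqrt(119))*i; poles of order 2, moduli 3/2 and 3/2.
The radius of convergence is the smallest modulus among the singular points: 3/2.
The factor η**2 + 5*η/4 + 9/4 splits as (η - a)(η - a') with a = (-5/8) - ((1/8)*sqrt(119))*i, a' = (-5/8) + ((1/8)*sqrt(119))*i. At the order-2 pole a set g(η) = (η - a)^2*f(η) = [-1/17] / (η - a')^2.
Order-2 pole: residue = g'(a); g'((-5/8) - ((1/8)*sqrt(119))*i) = -((128/240737)*sqrt(119))*i, so the residue is -((128/240737)*sqrt(119))*i.
The factor η**2 + 5*η/4 + 9/4 splits as (η - a)(η - a') with a = (-5/8) + ((1/8)*sqrt(119))*i, a' = (-5/8) - ((1/8)*sqrt(119))*i. At the order-2 pole a set g(η) = (η - a)^2*f(η) = [-1/17] / (η - a')^2.
Order-2 pole: residue = g'(a); g'((-5/8) + ((1/8)*sqrt(119))*i) = ((128/240737)*sqrt(119))*i, so the residue is ((128/240737)*sqrt(119))*i.
List the singular points by increasing real part (a conjugate pair: the negative imaginary part first).


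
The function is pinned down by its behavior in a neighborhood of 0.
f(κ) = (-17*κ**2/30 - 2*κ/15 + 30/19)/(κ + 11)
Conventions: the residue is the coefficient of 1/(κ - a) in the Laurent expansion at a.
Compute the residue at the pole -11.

At the order-1 pole -11 set g(κ) = (κ - (-11))*f(κ) = -17*κ**2/30 - 2*κ/15 + 30/19.
Simple pole: residue = g(a) at a = -11, which is -12449/190.

The residue is -12449/190.


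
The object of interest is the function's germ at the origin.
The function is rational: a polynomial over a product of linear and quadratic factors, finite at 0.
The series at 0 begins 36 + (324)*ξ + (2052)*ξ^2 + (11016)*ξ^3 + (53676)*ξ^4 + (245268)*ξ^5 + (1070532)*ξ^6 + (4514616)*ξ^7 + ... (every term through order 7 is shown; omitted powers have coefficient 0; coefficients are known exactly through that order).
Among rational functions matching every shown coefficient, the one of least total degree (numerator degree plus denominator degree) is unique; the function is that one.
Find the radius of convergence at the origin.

The radius of convergence is -3/2 + (1/2)*sqrt(13).

No rational of total degree below 6 reproduces all 8 coefficients; solving the [0/6] Pade equations on them gives f(ξ) = -36/(ξ**2 + 3*ξ - 1)**3, whose expansion matches every shown term.
Denominator factor (ξ**2 + 3*ξ - 1)^3: discriminant 13, real irrational roots -3/2 + (1/2)*sqrt(13) and -3/2 - (1/2)*sqrt(13); poles of order 3, moduli -3/2 + (1/2)*sqrt(13) and 3/2 + (1/2)*sqrt(13).
The radius of convergence is the smallest modulus among the singular points: -3/2 + (1/2)*sqrt(13).


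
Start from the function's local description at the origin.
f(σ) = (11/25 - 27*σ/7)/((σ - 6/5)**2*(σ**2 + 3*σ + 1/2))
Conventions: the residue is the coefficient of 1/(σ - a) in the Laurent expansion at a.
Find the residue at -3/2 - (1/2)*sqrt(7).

The factor σ**2 + 3*σ + 1/2 splits as (σ - a)(σ - a') with a = -3/2 - (1/2)*sqrt(7), a' = -3/2 + (1/2)*sqrt(7). At the order-1 pole a set g(σ) = (σ - a)*f(σ) = [(11/25 - 27*σ/7)/(σ - 6/5)**2] / (σ - a').
Simple pole: residue = g(a) at a = -3/2 - (1/2)*sqrt(7), which is -10935/537103 - (347033/3759721)*sqrt(7).

The residue is -10935/537103 - (347033/3759721)*sqrt(7).


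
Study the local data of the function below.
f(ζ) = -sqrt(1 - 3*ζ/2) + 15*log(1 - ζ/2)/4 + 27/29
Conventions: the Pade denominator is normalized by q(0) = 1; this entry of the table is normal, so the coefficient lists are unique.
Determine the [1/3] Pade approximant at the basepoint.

The Pade approximant has numerator coefficients [-2/29, -155074317/139304168]; denominator coefficients [1, -205359/1200898, 339909/4803592, 15923581/153714944].

Taylor coefficients needed (expand at 0): a_0 = -2/29, a_1 = -9/8, a_2 = -3/16, a_3 = 7/128, a_4 = 285/2048.
Write the denominator as Q(ζ) = 1 + q1*ζ + q2*ζ^2 + q3*ζ^3. Requiring Q*f - P = O(ζ^5) with deg P <= 1 kills the coefficients of ζ^2..ζ^4 in Q*f:
  ζ^2: a_2 + q1*a_1 + q2*a_0 = 0, i.e. -3/16 + (-9/8)*q1 + (-2/29)*q2 = 0.
  ζ^3: a_3 + q1*a_2 + q2*a_1 + q3*a_0 = 0, i.e. 7/128 + (-3/16)*q1 + (-9/8)*q2 + (-2/29)*q3 = 0.
  ζ^4: a_4 + q1*a_3 + q2*a_2 + q3*a_1 = 0, i.e. 285/2048 + (7/128)*q1 + (-3/16)*q2 + (-9/8)*q3 = 0.
Solving this linear system: q1 = -205359/1200898, q2 = 339909/4803592, q3 = 15923581/153714944.
The numerator is Q*f truncated at degree 1: P0 = a_0 = -2/29; P1 = a_1 + q1*a_0 = -155074317/139304168.


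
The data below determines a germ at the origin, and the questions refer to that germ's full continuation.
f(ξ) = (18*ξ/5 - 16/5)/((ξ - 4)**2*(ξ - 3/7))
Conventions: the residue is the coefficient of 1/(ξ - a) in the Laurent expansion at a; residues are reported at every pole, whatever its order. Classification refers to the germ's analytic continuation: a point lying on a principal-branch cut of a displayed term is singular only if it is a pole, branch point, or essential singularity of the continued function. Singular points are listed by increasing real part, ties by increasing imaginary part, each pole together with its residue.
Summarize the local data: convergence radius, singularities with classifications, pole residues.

Denominator factor (ξ - 4)^2: pole of order 2 at 4, modulus 4.
Denominator factor (ξ - 3/7): pole of order 1 at 3/7, modulus 3/7.
The radius of convergence is the smallest modulus among the singular points: 3/7.
At the order-1 pole 3/7 set g(ξ) = (ξ - (3/7))*f(ξ) = (18*ξ/5 - 16/5)/(ξ - 4)**2.
Simple pole: residue = g(a) at a = 3/7, which is -406/3125.
At the order-2 pole 4 set g(ξ) = (ξ - (4))^2*f(ξ) = (18*ξ/5 - 16/5)/(ξ - 3/7).
Order-2 pole: residue = g'(a); g'(4) = 406/3125, so the residue is 406/3125.
List the singular points by increasing real part (a conjugate pair: the negative imaginary part first).

Radius of convergence at 0: 3/7.
At 3/7: a pole of order 1; residue -406/3125.
At 4: a pole of order 2; residue 406/3125.


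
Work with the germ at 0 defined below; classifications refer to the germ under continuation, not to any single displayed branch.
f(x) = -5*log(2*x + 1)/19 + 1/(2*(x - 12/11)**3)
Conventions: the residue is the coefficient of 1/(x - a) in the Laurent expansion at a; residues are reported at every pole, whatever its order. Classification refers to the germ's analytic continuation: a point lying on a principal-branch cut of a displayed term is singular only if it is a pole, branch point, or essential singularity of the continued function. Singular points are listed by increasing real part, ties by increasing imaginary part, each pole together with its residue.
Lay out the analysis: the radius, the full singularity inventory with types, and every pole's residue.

Radius of convergence at 0: 1/2.
At -1/2: a logarithmic branch point.
At 12/11: a pole of order 3; residue 0.

Denominator factor (x - 12/11)^3: pole of order 3 at 12/11, modulus 12/11.
Branch term (-5/19)*log(1 - x/(-1/2)): its argument vanishes at x = -1/2, a logarithmic branch point, modulus 1/2.
The radius of convergence is the smallest modulus among the singular points: 1/2.
The branch term is analytic at 12/11 and contributes nothing to the residue; only the rational part matters.
At the order-3 pole 12/11 set g(x) = (x - (12/11))^3*(rational part) = 1/2.
Order-3 pole: residue = g''(a)/2; g''(12/11) = 0, so the residue is 0.
List the singular points by increasing real part (a conjugate pair: the negative imaginary part first).


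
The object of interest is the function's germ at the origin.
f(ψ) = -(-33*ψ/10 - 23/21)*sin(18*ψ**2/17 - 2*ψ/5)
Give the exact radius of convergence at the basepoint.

The radius of convergence is infinite.

The factor -sin(18*ψ**2/17 - 2*ψ/5) is entire and contributes no finite singular point.
The polynomial part has no poles.
No finite singular points: the Taylor series at 0 converges everywhere.


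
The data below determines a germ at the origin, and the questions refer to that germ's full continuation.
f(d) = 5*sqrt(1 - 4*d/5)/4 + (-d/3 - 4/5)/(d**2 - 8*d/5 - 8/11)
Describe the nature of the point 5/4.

The term (5/4)*sqrt(1 - d/(5/4)) has argument 1 - 5/4/(5/4) = 0 at 5/4: a square-root (algebraic, two-sheeted) branch point; the remaining terms are analytic or single-valued there.

The point is an algebraic (square-root) branch point.


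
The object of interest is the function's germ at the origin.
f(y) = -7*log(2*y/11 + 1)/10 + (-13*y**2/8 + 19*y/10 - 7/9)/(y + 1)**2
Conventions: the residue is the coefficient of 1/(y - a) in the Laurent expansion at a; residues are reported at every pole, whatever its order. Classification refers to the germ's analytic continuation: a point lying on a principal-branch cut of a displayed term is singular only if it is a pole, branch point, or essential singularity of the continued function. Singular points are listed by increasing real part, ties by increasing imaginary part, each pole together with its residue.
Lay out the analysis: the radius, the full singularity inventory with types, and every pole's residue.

Denominator factor (y + 1)^2: pole of order 2 at -1, modulus 1.
Branch term (-7/10)*log(1 - y/(-11/2)): its argument vanishes at y = -11/2, a logarithmic branch point, modulus 11/2.
The radius of convergence is the smallest modulus among the singular points: 1.
The branch term is analytic at -1 and contributes nothing to the residue; only the rational part matters.
At the order-2 pole -1 set g(y) = (y - (-1))^2*(rational part) = -13*y**2/8 + 19*y/10 - 7/9.
Order-2 pole: residue = g'(a); g'(-1) = 103/20, so the residue is 103/20.
List the singular points by increasing real part (a conjugate pair: the negative imaginary part first).

Radius of convergence at 0: 1.
At -11/2: a logarithmic branch point.
At -1: a pole of order 2; residue 103/20.


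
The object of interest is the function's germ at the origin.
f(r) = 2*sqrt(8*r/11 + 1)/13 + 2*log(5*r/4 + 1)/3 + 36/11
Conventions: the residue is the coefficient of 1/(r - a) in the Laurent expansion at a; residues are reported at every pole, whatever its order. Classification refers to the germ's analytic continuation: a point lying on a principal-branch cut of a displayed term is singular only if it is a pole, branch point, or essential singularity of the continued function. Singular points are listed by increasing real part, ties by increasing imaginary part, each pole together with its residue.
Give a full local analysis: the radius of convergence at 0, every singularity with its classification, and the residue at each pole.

Radius of convergence at 0: 4/5.
At -11/8: an algebraic (square-root) branch point.
At -4/5: a logarithmic branch point.

Branch term (2/3)*log(1 - r/(-4/5)): its argument vanishes at r = -4/5, a logarithmic branch point, modulus 4/5.
Branch term (2/13)*sqrt(1 - r/(-11/8)): its argument vanishes at r = -11/8, a square-root branch point, modulus 11/8.
The radius of convergence is the smallest modulus among the singular points: 4/5.
List the singular points by increasing real part (a conjugate pair: the negative imaginary part first).


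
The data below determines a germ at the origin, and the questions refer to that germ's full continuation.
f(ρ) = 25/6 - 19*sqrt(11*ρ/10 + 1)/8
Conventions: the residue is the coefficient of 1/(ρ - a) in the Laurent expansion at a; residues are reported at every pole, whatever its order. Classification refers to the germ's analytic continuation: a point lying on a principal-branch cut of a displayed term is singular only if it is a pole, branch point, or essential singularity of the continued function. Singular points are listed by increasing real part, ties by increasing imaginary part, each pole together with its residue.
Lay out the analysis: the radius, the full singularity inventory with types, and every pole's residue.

Branch term (-19/8)*sqrt(1 - ρ/(-10/11)): its argument vanishes at ρ = -10/11, a square-root branch point, modulus 10/11.
The radius of convergence is the smallest modulus among the singular points: 10/11.

Radius of convergence at 0: 10/11.
At -10/11: an algebraic (square-root) branch point.


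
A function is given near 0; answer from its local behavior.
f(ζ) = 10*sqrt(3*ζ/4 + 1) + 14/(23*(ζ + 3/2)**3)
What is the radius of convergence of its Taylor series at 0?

Denominator factor (ζ + 3/2)^3: pole of order 3 at -3/2, modulus 3/2.
Branch term (10)*sqrt(1 - ζ/(-4/3)): its argument vanishes at ζ = -4/3, a square-root branch point, modulus 4/3.
The radius of convergence is the smallest modulus among the singular points: 4/3.

The radius of convergence is 4/3.


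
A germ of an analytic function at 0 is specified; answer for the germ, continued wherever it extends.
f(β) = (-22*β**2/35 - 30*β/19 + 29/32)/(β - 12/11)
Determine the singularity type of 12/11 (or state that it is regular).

The point is a pole of order 1.

The denominator factor β - 12/11 vanishes at 12/11 and appears to the power 1; the numerator there equals -366169/234080, nonzero, and no other factor vanishes.
Hence a pole whose order is the multiplicity, 1.


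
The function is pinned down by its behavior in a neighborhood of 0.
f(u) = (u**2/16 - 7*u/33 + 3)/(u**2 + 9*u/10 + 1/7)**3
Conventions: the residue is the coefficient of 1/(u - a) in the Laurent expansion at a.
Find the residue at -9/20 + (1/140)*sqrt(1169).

The factor u**2 + 9*u/10 + 1/7 splits as (u - a)(u - a') with a = -9/20 + (1/140)*sqrt(1169), a' = -9/20 - (1/140)*sqrt(1169). At the order-3 pole a set g(u) = (u - a)^3*f(u) = [u**2/16 - 7*u/33 + 3] / (u - a')^3.
Order-3 pole: residue = g''(a)/2; g''(-9/20 + (1/140)*sqrt(1169)) = (2009522375/51232093)*sqrt(1169), so the residue is (2009522375/102464186)*sqrt(1169).

The residue is (2009522375/102464186)*sqrt(1169).


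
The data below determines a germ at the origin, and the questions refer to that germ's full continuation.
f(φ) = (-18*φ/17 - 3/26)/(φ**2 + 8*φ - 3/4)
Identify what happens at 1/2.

The point is a regular point.

Denominator factors: φ**2 + 8*φ - 3/4 = 7/2 at φ = 1/2 — none vanishes.
So the germ continues analytically to 1/2.


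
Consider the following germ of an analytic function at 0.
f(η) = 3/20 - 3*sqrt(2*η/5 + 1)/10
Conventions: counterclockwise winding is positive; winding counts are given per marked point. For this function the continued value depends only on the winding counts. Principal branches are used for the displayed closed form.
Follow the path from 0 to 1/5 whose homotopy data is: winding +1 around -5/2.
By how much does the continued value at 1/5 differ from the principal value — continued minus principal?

Continued minus principal equals (9/25)*sqrt(3).

The rational part is single-valued and drops out of the difference; each branch term changes only by its own monodromy.
(-3/10)*sqrt(1 - η/(-5/2)): winding +1 is odd, the square root flips sign, contributing -2*(-3/10)*sqrt(1 - (1/5)/(-5/2)) = -2*(-3/10)*sqrt(27/25) = (9/25)*sqrt(3).
Summing the contributions at η = 1/5 gives (9/25)*sqrt(3).


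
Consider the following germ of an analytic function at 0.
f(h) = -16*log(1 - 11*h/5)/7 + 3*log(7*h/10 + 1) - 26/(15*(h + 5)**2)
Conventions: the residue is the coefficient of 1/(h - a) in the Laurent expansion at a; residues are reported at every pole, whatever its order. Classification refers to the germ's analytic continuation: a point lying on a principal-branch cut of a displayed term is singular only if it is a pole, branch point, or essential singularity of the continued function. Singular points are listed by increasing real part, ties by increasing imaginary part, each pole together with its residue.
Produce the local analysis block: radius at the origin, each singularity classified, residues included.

Radius of convergence at 0: 5/11.
At -5: a pole of order 2; residue 0.
At -10/7: a logarithmic branch point.
At 5/11: a logarithmic branch point.

Denominator factor (h + 5)^2: pole of order 2 at -5, modulus 5.
Branch term (-16/7)*log(1 - h/(5/11)): its argument vanishes at h = 5/11, a logarithmic branch point, modulus 5/11.
Branch term (3)*log(1 - h/(-10/7)): its argument vanishes at h = -10/7, a logarithmic branch point, modulus 10/7.
The radius of convergence is the smallest modulus among the singular points: 5/11.
The branch terms are analytic at -5 and contribute nothing to the residue; only the rational part matters.
At the order-2 pole -5 set g(h) = (h - (-5))^2*(rational part) = -26/15.
Order-2 pole: residue = g'(a); g'(-5) = 0, so the residue is 0.
List the singular points by increasing real part (a conjugate pair: the negative imaginary part first).


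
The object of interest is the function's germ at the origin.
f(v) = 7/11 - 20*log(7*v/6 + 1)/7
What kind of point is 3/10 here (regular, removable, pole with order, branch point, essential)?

There is no denominator, hence no pole anywhere.
Branch term log(1 - v/(-6/7)): argument at 3/10 is 27/20, nonzero, so 3/10 is not its branch point (a point on a principal cut is still regular for the continued germ).
So the germ continues analytically to 3/10.

The point is a regular point.


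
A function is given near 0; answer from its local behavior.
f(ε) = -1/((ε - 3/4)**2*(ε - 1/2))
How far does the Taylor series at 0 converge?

The radius of convergence is 1/2.

Denominator factor (ε - 3/4)^2: pole of order 2 at 3/4, modulus 3/4.
Denominator factor (ε - 1/2): pole of order 1 at 1/2, modulus 1/2.
The radius of convergence is the smallest modulus among the singular points: 1/2.


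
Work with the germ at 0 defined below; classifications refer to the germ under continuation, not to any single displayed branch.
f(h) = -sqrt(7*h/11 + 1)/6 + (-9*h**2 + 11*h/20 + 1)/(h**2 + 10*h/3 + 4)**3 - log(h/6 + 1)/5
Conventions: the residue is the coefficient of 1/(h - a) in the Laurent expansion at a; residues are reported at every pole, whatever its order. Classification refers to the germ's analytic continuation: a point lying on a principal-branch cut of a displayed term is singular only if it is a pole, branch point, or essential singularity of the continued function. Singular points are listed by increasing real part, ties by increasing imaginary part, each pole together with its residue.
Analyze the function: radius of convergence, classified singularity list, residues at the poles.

Radius of convergence at 0: 11/7.
At -6: a logarithmic branch point.
At (-5/3) - ((1/3)*sqrt(11))*i: a pole of order 3; residue -((83349/85184)*sqrt(11))*i.
At (-5/3) + ((1/3)*sqrt(11))*i: a pole of order 3; residue ((83349/85184)*sqrt(11))*i.
At -11/7: an algebraic (square-root) branch point.

Denominator factor (h**2 + 10*h/3 + 4)^3: discriminant -44/9, complex-conjugate roots (-5/3) + ((1/3)*sqrt(11))*i and (-5/3) - ((1/3)*sqrt(11))*i; poles of order 3, moduli 2 and 2.
Branch term (-1/6)*sqrt(1 - h/(-11/7)): its argument vanishes at h = -11/7, a square-root branch point, modulus 11/7.
Branch term (-1/5)*log(1 - h/(-6)): its argument vanishes at h = -6, a logarithmic branch point, modulus 6.
The radius of convergence is the smallest modulus among the singular points: 11/7.
The branch terms are analytic at (-5/3) - ((1/3)*sqrt(11))*i and contribute nothing to the residue; only the rational part matters.
The factor h**2 + 10*h/3 + 4 splits as (h - a)(h - a') with a = (-5/3) - ((1/3)*sqrt(11))*i, a' = (-5/3) + ((1/3)*sqrt(11))*i. At the order-3 pole a set g(h) = (h - a)^3*(rational part) = [-9*h**2 + 11*h/20 + 1] / (h - a')^3.
Order-3 pole: residue = g''(a)/2; g''((-5/3) - ((1/3)*sqrt(11))*i) = -((83349/42592)*sqrt(11))*i, so the residue is -((83349/85184)*sqrt(11))*i.
The branch terms are analytic at (-5/3) + ((1/3)*sqrt(11))*i and contribute nothing to the residue; only the rational part matters.
The factor h**2 + 10*h/3 + 4 splits as (h - a)(h - a') with a = (-5/3) + ((1/3)*sqrt(11))*i, a' = (-5/3) - ((1/3)*sqrt(11))*i. At the order-3 pole a set g(h) = (h - a)^3*(rational part) = [-9*h**2 + 11*h/20 + 1] / (h - a')^3.
Order-3 pole: residue = g''(a)/2; g''((-5/3) + ((1/3)*sqrt(11))*i) = ((83349/42592)*sqrt(11))*i, so the residue is ((83349/85184)*sqrt(11))*i.
List the singular points by increasing real part (a conjugate pair: the negative imaginary part first).


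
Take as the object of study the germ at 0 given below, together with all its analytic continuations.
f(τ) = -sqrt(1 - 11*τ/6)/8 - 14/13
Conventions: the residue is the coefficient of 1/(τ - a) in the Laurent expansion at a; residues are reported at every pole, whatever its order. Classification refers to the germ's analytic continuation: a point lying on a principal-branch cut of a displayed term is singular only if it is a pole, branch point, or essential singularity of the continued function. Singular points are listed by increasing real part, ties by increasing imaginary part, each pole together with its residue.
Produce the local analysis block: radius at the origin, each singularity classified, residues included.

Radius of convergence at 0: 6/11.
At 6/11: an algebraic (square-root) branch point.

Branch term (-1/8)*sqrt(1 - τ/(6/11)): its argument vanishes at τ = 6/11, a square-root branch point, modulus 6/11.
The radius of convergence is the smallest modulus among the singular points: 6/11.


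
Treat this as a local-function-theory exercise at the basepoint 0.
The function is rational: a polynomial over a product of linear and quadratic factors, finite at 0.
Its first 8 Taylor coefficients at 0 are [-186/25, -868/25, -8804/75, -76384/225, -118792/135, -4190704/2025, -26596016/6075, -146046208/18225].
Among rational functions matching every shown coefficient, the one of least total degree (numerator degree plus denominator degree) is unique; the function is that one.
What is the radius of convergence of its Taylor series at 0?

No rational of total degree below 2 reproduces all 8 coefficients; solving the [0/2] Pade equations on them gives f(α) = -31/(25*(α**2 - 7*α/9 + 1/6)), whose expansion matches every shown term.
Denominator factor (α**2 - 7*α/9 + 1/6): discriminant -5/81, complex-conjugate roots (7/18) + ((1/18)*sqrt(5))*i and (7/18) - ((1/18)*sqrt(5))*i; poles of order 1, moduli (1/6)*sqrt(6) and (1/6)*sqrt(6).
The radius of convergence is the smallest modulus among the singular points: (1/6)*sqrt(6).

The radius of convergence is (1/6)*sqrt(6).


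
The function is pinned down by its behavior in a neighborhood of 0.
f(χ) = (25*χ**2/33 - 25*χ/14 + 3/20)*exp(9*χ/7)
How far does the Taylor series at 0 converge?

The radius of convergence is infinite.

The factor exp(9*χ/7) is entire and contributes no finite singular point.
The polynomial part has no poles.
No finite singular points: the Taylor series at 0 converges everywhere.


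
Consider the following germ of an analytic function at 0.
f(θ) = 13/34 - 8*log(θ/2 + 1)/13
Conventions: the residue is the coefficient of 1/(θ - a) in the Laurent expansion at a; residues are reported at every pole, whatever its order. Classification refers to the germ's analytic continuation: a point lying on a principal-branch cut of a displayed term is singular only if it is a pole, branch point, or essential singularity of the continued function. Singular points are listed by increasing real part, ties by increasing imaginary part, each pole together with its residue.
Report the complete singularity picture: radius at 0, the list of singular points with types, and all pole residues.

Radius of convergence at 0: 2.
At -2: a logarithmic branch point.

Branch term (-8/13)*log(1 - θ/(-2)): its argument vanishes at θ = -2, a logarithmic branch point, modulus 2.
The radius of convergence is the smallest modulus among the singular points: 2.
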